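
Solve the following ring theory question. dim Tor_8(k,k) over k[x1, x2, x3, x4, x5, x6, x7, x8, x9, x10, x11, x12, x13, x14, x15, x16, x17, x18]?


Koszul: C(n,i)=C(18,8)=43758


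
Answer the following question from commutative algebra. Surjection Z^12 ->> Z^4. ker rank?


rank(ker) = 12-4 = 8


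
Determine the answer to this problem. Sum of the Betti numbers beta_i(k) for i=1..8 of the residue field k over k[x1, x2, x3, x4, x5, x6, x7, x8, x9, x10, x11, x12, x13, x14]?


Koszul resolution: beta_i(k)=C(n,i), n=14
C(14,1)=14, C(14,2)=91, C(14,3)=364, C(14,4)=1001, C(14,5)=2002, C(14,6)=3003, C(14,7)=3432, C(14,8)=3003
Sum=12910


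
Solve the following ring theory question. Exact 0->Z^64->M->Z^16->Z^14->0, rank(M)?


Alt sum=0:
(-1)^0*64 + (-1)^1*? + (-1)^2*16 + (-1)^3*14=0
rank(M)=66


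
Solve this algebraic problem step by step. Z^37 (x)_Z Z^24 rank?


rank(M(x)N) = rank(M)*rank(N)
37*24 = 888


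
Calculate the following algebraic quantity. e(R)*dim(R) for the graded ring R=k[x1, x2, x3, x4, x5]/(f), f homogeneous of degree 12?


e(R)=deg(f)=12, dim(R)=5-1=4
e*dim=12*4=48


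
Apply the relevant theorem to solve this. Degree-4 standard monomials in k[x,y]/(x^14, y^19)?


k[x,y], I = (x^14, y^19), d = 4
Need i < 14 and d-i < 19.
Range: 0 <= i <= 4.
H(4) = 5


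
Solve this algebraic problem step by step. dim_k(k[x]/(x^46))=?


Basis: 1,x,...,x^45
dim=46


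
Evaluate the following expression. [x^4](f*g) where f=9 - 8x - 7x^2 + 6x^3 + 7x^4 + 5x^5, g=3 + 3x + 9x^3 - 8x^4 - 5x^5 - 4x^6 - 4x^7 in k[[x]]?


[x^4] = sum a_i*b_j, i+j=4
  9*-8=-72
  -8*9=-72
  6*3=18
  7*3=21
Sum=-105


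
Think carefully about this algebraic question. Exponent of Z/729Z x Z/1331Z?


Exponent = lcm of the cyclic orders; pairwise coprime => product.
3^6*11^3=729*1331=970299


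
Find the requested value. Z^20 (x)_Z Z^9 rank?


rank(M(x)N) = rank(M)*rank(N)
20*9 = 180


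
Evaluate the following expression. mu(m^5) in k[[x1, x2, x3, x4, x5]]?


C(n+d-1,d)=C(9,5)=126


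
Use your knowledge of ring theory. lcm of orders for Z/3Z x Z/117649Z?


Exponent = lcm of the cyclic orders; pairwise coprime => product.
3^1*7^6=3*117649=352947


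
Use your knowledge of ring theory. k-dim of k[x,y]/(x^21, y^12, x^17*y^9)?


k[x,y]/I, I = (x^21, y^12, x^17*y^9)
Rect: 21x12=252. Corner: (21-17)x(12-9)=12.
dim = 252-12 = 240


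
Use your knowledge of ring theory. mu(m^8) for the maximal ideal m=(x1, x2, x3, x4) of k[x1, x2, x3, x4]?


Graded Nakayama: mu(m^d) = dim_k (m^d/m^(d+1)) = #degree-8 monomials in 4 vars
C(n+d-1,d)=C(11,8)=165


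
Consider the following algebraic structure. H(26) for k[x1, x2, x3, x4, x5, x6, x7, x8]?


C(d+n-1,n-1)=C(33,7)=4272048


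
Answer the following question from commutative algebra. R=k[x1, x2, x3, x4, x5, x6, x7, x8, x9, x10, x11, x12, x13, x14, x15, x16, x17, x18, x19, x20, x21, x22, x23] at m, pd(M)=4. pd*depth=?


pd+depth=23
depth=23-4=19
pd*depth=4*19=76


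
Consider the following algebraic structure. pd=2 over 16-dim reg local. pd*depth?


pd+depth=16
depth=16-2=14
pd*depth=2*14=28


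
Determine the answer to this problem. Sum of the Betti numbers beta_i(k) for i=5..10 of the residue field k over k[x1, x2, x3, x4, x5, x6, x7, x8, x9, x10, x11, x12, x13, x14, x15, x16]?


Koszul resolution: beta_i(k)=C(n,i), n=16
C(16,5)=4368, C(16,6)=8008, C(16,7)=11440, C(16,8)=12870, C(16,9)=11440, C(16,10)=8008
Sum=56134


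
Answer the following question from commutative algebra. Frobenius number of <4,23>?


gcd(4,23)=1 => F=ab-a-b=4*23-4-23=92-27=65


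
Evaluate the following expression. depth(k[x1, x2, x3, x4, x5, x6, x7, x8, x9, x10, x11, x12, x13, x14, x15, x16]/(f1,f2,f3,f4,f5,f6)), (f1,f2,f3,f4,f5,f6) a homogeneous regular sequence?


depth(R)=16
depth(R/I)=16-6=10


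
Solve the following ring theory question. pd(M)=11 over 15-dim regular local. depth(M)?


pd+depth=depth(R)=15
depth=15-11=4


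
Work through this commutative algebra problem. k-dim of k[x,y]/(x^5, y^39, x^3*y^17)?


k[x,y]/I, I = (x^5, y^39, x^3*y^17)
Rect: 5x39=195. Corner: (5-3)x(39-17)=44.
dim = 195-44 = 151


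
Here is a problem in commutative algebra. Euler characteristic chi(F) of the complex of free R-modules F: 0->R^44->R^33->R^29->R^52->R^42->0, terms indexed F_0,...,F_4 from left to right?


chi = sum (-1)^i * rank:
(-1)^0*44=44
(-1)^1*33=-33
(-1)^2*29=29
(-1)^3*52=-52
(-1)^4*42=42
chi=30


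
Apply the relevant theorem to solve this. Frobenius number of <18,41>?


gcd(18,41)=1 => F=ab-a-b=18*41-18-41=738-59=679


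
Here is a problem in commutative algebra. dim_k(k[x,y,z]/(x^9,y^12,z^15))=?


Basis: x^iy^jz^k, i<9,j<12,k<15
9*12*15=1620


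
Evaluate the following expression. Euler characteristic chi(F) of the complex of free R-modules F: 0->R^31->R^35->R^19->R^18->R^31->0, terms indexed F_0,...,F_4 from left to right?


chi = sum (-1)^i * rank:
(-1)^0*31=31
(-1)^1*35=-35
(-1)^2*19=19
(-1)^3*18=-18
(-1)^4*31=31
chi=28


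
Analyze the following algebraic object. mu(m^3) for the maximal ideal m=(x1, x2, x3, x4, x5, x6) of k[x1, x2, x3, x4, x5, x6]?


Graded Nakayama: mu(m^d) = dim_k (m^d/m^(d+1)) = #degree-3 monomials in 6 vars
C(n+d-1,d)=C(8,3)=56


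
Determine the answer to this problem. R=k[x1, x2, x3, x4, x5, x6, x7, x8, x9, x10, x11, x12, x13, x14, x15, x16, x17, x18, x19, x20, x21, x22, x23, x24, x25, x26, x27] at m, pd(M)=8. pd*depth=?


pd+depth=27
depth=27-8=19
pd*depth=8*19=152


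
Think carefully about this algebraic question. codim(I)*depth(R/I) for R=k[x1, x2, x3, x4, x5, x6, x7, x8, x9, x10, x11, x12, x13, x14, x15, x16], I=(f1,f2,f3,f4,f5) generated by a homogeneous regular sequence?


codim=5, depth=dim(R/I)=16-5=11
Product=5*11=55


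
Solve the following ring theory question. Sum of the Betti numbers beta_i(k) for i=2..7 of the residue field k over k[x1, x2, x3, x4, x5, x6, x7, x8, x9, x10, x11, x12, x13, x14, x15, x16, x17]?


Koszul resolution: beta_i(k)=C(n,i), n=17
C(17,2)=136, C(17,3)=680, C(17,4)=2380, C(17,5)=6188, C(17,6)=12376, C(17,7)=19448
Sum=41208


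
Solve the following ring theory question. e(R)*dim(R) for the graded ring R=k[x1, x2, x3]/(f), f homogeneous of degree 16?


e(R)=deg(f)=16, dim(R)=3-1=2
e*dim=16*2=32


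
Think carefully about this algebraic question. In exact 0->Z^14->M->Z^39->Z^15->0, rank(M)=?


Alt sum=0:
(-1)^0*14 + (-1)^1*? + (-1)^2*39 + (-1)^3*15=0
rank(M)=38


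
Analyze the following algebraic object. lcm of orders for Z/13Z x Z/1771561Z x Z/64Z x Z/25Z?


Exponent = lcm of the cyclic orders; pairwise coprime => product.
13^1*11^6*2^6*5^2=13*1771561*64*25=36848468800


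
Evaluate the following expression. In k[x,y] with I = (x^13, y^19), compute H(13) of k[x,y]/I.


k[x,y], I = (x^13, y^19), d = 13
Need i < 13 and d-i < 19.
Range: 0 <= i <= 12.
H(13) = 13


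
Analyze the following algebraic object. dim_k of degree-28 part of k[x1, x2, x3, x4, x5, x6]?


C(d+n-1,n-1)=C(33,5)=237336


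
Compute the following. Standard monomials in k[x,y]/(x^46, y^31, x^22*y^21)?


k[x,y]/I, I = (x^46, y^31, x^22*y^21)
Rect: 46x31=1426. Corner: (46-22)x(31-21)=240.
dim = 1426-240 = 1186


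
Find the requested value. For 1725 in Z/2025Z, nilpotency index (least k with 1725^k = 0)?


1725^k mod 2025:
k=1: 1725
k=2: 900
k=3: 1350
k=4: 0
First zero at k = 4


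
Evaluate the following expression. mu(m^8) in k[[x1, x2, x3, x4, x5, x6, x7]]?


C(n+d-1,d)=C(14,8)=3003


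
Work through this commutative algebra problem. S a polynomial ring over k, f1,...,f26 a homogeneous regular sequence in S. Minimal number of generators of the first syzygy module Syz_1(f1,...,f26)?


Regular sequence => Koszul complex is the minimal free resolution.
Syz_1 minimally generated by Koszul relations f_i*e_j - f_j*e_i (i<j): mu(Syz_1) = beta_2 = C(m,2) = m(m-1)/2
m=26
26*25/2 = 325


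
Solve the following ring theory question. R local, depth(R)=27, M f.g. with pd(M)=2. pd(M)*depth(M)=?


pd+depth=27
depth=27-2=25
pd*depth=2*25=50


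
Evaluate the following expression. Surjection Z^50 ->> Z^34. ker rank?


rank(ker) = 50-34 = 16


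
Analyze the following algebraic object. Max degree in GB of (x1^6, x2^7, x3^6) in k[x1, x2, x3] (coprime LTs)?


Pure powers, coprime LTs => already GB.
Degrees: 6, 7, 6
Max=7


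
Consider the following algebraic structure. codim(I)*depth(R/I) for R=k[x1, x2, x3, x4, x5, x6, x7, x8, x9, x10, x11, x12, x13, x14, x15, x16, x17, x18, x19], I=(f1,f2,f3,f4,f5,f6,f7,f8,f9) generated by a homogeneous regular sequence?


codim=9, depth=dim(R/I)=19-9=10
Product=9*10=90


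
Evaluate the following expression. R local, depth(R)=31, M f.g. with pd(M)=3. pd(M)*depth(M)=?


pd+depth=31
depth=31-3=28
pd*depth=3*28=84


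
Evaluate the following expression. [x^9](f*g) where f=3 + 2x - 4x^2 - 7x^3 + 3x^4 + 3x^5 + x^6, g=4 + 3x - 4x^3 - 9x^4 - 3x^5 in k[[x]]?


[x^9] = sum a_i*b_j, i+j=9
  3*-3=-9
  3*-9=-27
  1*-4=-4
Sum=-40


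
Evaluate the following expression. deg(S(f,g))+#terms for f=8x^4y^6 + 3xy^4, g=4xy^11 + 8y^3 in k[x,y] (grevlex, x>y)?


LT(f)=8x^4y^6, LT(g)=4xy^11
lcm(LM)=x^4y^11
S(f,g) (scaled by 32 to clear denominators) = 4y^5*f - 8x^3*g = 12xy^9 - 64x^3y^3
2 terms, deg 10.
10+2=12


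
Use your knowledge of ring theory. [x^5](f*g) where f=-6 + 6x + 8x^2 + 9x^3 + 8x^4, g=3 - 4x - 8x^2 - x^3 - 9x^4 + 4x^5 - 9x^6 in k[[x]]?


[x^5] = sum a_i*b_j, i+j=5
  -6*4=-24
  6*-9=-54
  8*-1=-8
  9*-8=-72
  8*-4=-32
Sum=-190


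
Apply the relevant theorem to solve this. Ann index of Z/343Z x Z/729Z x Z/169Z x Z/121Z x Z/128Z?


Exponent = lcm of the cyclic orders; pairwise coprime => product.
7^3*3^6*13^2*11^2*2^7=343*729*169*121*128=654491021184


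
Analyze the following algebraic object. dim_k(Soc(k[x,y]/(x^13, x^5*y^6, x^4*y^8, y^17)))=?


Socle = ann(m) = span of standard monomials u with x*u, y*u in I (staircase corners).
Minimal generators: x^13, x^5*y^6, x^4*y^8, y^17
Corners: x^3y^16, x^4y^7, x^12y^5
Socle dim=3


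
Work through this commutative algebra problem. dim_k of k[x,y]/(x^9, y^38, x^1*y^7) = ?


k[x,y]/I, I = (x^9, y^38, x^1*y^7)
Rect: 9x38=342. Corner: (9-1)x(38-7)=248.
dim = 342-248 = 94


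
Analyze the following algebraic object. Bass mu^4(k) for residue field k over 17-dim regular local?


C(n,i)=C(17,4)=2380


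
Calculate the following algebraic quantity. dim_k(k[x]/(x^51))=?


Basis: 1,x,...,x^50
dim=51


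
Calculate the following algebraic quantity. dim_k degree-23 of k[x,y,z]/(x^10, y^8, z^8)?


Need i<10, j<8, k<8 with i+j+k=23.
For each i, j ranges over max(0,23-i-7)..min(7,23-i):
  i=0: j in [16,7] -> 0
  i=1: j in [15,7] -> 0
  i=2: j in [14,7] -> 0
  i=3: j in [13,7] -> 0
  i=4: j in [12,7] -> 0
  i=5: j in [11,7] -> 0
  i=6: j in [10,7] -> 0
  i=7: j in [9,7] -> 0
  i=8: j in [8,7] -> 0
  i=9: j in [7,7] -> 1
H(23) = 0+0+0+0+0+0+0+0+0+1 = 1


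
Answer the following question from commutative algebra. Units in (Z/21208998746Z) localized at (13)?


Local ring = Z/10604499373Z.
phi(10604499373) = 13^8*(13-1) = 9788768652


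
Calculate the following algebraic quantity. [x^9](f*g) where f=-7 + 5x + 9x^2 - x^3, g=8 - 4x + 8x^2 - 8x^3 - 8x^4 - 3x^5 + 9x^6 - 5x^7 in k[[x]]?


[x^9] = sum a_i*b_j, i+j=9
  9*-5=-45
  -1*9=-9
Sum=-54


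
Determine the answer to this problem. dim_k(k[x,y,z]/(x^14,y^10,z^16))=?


Basis: x^iy^jz^k, i<14,j<10,k<16
14*10*16=2240


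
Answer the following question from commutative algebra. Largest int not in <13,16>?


gcd(13,16)=1 => F=ab-a-b=13*16-13-16=208-29=179


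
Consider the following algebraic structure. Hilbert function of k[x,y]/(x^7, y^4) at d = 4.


k[x,y], I = (x^7, y^4), d = 4
Need i < 7 and d-i < 4.
Range: 1 <= i <= 4.
H(4) = 4


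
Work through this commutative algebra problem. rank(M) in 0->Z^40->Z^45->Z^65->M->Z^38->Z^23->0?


Alt sum=0:
(-1)^0*40 + (-1)^1*45 + (-1)^2*65 + (-1)^3*? + (-1)^4*38 + (-1)^5*23=0
rank(M)=75


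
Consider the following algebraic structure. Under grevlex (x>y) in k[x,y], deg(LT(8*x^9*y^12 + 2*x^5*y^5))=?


LT: 8*x^9*y^12
deg_x=9, deg_y=12
Total=9+12=21


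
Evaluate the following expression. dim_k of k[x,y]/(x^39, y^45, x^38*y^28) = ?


k[x,y]/I, I = (x^39, y^45, x^38*y^28)
Rect: 39x45=1755. Corner: (39-38)x(45-28)=17.
dim = 1755-17 = 1738


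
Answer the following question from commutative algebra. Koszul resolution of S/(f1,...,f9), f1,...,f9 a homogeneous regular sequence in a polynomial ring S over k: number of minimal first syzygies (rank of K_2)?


Regular sequence => Koszul complex is the minimal free resolution.
Syz_1 minimally generated by Koszul relations f_i*e_j - f_j*e_i (i<j): mu(Syz_1) = beta_2 = C(m,2) = m(m-1)/2
m=9
9*8/2 = 36


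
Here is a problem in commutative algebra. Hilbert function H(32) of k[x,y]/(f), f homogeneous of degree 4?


H(t)=d for t>=d-1.
d=4, t=32
H(32)=4


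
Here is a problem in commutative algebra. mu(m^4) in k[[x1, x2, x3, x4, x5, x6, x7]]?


C(n+d-1,d)=C(10,4)=210


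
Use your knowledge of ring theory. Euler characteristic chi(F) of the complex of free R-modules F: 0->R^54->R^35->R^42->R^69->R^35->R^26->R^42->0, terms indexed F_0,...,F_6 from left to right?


chi = sum (-1)^i * rank:
(-1)^0*54=54
(-1)^1*35=-35
(-1)^2*42=42
(-1)^3*69=-69
(-1)^4*35=35
(-1)^5*26=-26
(-1)^6*42=42
chi=43


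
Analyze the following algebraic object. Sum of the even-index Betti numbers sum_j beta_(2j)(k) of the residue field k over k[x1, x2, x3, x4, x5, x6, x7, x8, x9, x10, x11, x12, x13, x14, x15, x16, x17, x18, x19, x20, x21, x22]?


Koszul resolution: beta_i(k)=C(n,i), n=22
sum_even C(22,i) = 2^(n-1) = 2^21 = 2097152


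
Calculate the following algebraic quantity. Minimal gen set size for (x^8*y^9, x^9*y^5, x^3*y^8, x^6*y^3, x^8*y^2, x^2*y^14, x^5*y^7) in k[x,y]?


Remove redundant (divisible by others).
x^8*y^9 redundant.
x^9*y^5 redundant.
Min: x^8*y^2, x^6*y^3, x^5*y^7, x^3*y^8, x^2*y^14
Count=5


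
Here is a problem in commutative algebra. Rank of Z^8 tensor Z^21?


rank(M(x)N) = rank(M)*rank(N)
8*21 = 168


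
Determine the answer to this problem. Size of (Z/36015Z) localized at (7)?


7-primary part: 36015=7^4*15
Size=7^4=2401


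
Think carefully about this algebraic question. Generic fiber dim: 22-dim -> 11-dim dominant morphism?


dim(fiber)=dim(X)-dim(Y)=22-11=11


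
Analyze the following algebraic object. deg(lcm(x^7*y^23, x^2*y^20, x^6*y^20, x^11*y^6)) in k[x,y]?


lcm = componentwise max:
x: max(7,2,6,11)=11
y: max(23,20,20,6)=23
Total=11+23=34


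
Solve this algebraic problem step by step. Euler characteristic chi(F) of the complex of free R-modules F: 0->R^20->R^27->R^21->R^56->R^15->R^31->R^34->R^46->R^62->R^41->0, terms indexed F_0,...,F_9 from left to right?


chi = sum (-1)^i * rank:
(-1)^0*20=20
(-1)^1*27=-27
(-1)^2*21=21
(-1)^3*56=-56
(-1)^4*15=15
(-1)^5*31=-31
(-1)^6*34=34
(-1)^7*46=-46
(-1)^8*62=62
(-1)^9*41=-41
chi=-49


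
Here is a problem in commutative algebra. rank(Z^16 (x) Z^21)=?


rank(M(x)N) = rank(M)*rank(N)
16*21 = 336


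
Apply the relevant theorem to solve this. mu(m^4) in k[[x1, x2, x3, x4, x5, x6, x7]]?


C(n+d-1,d)=C(10,4)=210


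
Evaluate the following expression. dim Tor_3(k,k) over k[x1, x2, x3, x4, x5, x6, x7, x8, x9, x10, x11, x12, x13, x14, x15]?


Koszul: C(n,i)=C(15,3)=455


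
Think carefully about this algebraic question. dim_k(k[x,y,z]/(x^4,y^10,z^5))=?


Basis: x^iy^jz^k, i<4,j<10,k<5
4*10*5=200


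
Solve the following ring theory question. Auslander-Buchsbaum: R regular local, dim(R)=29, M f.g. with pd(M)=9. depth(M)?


pd+depth=depth(R)=29
depth=29-9=20


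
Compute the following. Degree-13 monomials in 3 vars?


C(d+n-1,n-1)=C(15,2)=105


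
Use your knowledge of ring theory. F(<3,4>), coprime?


gcd(3,4)=1 => F=ab-a-b=3*4-3-4=12-7=5


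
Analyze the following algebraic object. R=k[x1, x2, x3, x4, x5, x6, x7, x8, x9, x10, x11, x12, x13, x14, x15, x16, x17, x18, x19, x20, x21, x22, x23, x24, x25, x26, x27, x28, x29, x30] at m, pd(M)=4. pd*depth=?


pd+depth=30
depth=30-4=26
pd*depth=4*26=104


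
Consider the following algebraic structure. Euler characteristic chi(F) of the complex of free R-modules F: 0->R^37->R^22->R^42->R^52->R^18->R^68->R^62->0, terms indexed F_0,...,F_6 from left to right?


chi = sum (-1)^i * rank:
(-1)^0*37=37
(-1)^1*22=-22
(-1)^2*42=42
(-1)^3*52=-52
(-1)^4*18=18
(-1)^5*68=-68
(-1)^6*62=62
chi=17


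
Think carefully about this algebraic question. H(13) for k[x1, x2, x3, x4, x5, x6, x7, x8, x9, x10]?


C(d+n-1,n-1)=C(22,9)=497420


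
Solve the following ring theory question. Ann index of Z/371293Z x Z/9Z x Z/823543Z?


Exponent = lcm of the cyclic orders; pairwise coprime => product.
13^5*3^2*7^7=371293*9*823543=2751981759891


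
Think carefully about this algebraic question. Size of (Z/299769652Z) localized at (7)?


7-primary part: 299769652=7^8*52
Size=7^8=5764801


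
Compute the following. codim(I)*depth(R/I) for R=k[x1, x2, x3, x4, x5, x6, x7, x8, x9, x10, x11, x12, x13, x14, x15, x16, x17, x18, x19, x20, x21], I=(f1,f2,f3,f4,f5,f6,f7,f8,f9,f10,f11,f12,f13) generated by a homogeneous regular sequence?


codim=13, depth=dim(R/I)=21-13=8
Product=13*8=104


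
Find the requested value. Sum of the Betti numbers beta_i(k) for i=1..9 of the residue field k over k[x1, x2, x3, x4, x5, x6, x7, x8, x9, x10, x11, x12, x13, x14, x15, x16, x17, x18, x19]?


Koszul resolution: beta_i(k)=C(n,i), n=19
C(19,1)=19, C(19,2)=171, C(19,3)=969, C(19,4)=3876, C(19,5)=11628, C(19,6)=27132, C(19,7)=50388, C(19,8)=75582, C(19,9)=92378
Sum=262143


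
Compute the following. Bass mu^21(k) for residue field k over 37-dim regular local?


C(n,i)=C(37,21)=12875774670


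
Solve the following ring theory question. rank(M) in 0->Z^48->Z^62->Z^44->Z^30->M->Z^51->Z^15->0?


Alt sum=0:
(-1)^0*48 + (-1)^1*62 + (-1)^2*44 + (-1)^3*30 + (-1)^4*? + (-1)^5*51 + (-1)^6*15=0
rank(M)=36


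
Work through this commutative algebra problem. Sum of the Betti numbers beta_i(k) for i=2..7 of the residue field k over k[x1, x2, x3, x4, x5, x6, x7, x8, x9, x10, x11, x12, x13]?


Koszul resolution: beta_i(k)=C(n,i), n=13
C(13,2)=78, C(13,3)=286, C(13,4)=715, C(13,5)=1287, C(13,6)=1716, C(13,7)=1716
Sum=5798


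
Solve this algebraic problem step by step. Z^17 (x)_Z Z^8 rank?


rank(M(x)N) = rank(M)*rank(N)
17*8 = 136


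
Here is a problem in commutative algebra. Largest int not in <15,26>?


gcd(15,26)=1 => F=ab-a-b=15*26-15-26=390-41=349


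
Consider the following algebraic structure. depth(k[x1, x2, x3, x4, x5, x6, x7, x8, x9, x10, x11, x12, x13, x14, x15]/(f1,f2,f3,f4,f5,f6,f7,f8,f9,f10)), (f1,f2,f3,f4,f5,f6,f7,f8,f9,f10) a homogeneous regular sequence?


depth(R)=15
depth(R/I)=15-10=5


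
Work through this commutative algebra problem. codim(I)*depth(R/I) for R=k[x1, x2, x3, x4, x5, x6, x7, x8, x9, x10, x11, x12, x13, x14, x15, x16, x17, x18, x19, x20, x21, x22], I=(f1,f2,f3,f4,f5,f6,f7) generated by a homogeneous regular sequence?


codim=7, depth=dim(R/I)=22-7=15
Product=7*15=105


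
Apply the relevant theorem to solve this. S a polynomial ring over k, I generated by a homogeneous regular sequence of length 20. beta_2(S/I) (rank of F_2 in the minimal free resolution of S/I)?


Regular sequence => Koszul complex is the minimal free resolution.
Syz_1 minimally generated by Koszul relations f_i*e_j - f_j*e_i (i<j): mu(Syz_1) = beta_2 = C(m,2) = m(m-1)/2
m=20
20*19/2 = 190


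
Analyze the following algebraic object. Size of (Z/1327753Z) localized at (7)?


7-primary part: 1327753=7^5*79
Size=7^5=16807


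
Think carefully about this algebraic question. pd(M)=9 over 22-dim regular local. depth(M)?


pd+depth=depth(R)=22
depth=22-9=13


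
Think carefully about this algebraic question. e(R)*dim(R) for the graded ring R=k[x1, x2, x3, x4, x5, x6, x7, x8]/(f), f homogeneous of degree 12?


e(R)=deg(f)=12, dim(R)=8-1=7
e*dim=12*7=84


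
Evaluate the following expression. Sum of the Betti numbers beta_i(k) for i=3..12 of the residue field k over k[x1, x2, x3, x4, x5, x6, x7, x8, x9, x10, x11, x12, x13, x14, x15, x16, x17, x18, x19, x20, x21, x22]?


Koszul resolution: beta_i(k)=C(n,i), n=22
C(22,3)=1540, C(22,4)=7315, C(22,5)=26334, C(22,6)=74613, C(22,7)=170544, C(22,8)=319770, C(22,9)=497420, C(22,10)=646646, C(22,11)=705432, C(22,12)=646646
Sum=3096260


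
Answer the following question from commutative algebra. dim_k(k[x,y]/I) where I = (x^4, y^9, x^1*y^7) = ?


k[x,y]/I, I = (x^4, y^9, x^1*y^7)
Rect: 4x9=36. Corner: (4-1)x(9-7)=6.
dim = 36-6 = 30


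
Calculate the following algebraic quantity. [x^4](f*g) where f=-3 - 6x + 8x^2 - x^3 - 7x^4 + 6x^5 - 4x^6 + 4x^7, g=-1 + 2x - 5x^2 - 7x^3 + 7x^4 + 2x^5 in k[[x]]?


[x^4] = sum a_i*b_j, i+j=4
  -3*7=-21
  -6*-7=42
  8*-5=-40
  -1*2=-2
  -7*-1=7
Sum=-14


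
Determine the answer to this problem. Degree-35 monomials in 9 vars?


C(d+n-1,n-1)=C(43,8)=145008513


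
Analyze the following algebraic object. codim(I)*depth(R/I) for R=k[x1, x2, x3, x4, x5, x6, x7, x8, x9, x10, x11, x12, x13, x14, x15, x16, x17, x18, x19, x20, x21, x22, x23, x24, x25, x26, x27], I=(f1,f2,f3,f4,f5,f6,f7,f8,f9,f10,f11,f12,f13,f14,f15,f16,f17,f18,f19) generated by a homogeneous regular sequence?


codim=19, depth=dim(R/I)=27-19=8
Product=19*8=152


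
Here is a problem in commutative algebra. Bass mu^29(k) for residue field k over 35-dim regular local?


C(n,i)=C(35,29)=1623160


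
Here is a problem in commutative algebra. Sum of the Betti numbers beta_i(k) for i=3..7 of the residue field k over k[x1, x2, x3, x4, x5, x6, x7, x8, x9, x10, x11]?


Koszul resolution: beta_i(k)=C(n,i), n=11
C(11,3)=165, C(11,4)=330, C(11,5)=462, C(11,6)=462, C(11,7)=330
Sum=1749


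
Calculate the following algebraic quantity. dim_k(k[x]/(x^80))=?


Basis: 1,x,...,x^79
dim=80


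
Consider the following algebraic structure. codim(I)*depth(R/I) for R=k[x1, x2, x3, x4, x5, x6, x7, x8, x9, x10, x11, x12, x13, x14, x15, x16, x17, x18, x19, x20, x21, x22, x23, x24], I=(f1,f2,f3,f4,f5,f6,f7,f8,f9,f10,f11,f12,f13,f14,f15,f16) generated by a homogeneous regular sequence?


codim=16, depth=dim(R/I)=24-16=8
Product=16*8=128


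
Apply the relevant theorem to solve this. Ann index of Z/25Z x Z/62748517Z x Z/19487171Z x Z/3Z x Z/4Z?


Exponent = lcm of the cyclic orders; pairwise coprime => product.
5^2*13^7*11^7*3^1*2^2=25*62748517*19487171*3*4=366837324232622100


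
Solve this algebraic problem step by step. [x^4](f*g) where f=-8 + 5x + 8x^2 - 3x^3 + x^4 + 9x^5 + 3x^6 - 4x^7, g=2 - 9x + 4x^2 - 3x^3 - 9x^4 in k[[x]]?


[x^4] = sum a_i*b_j, i+j=4
  -8*-9=72
  5*-3=-15
  8*4=32
  -3*-9=27
  1*2=2
Sum=118


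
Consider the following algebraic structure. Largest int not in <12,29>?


gcd(12,29)=1 => F=ab-a-b=12*29-12-29=348-41=307


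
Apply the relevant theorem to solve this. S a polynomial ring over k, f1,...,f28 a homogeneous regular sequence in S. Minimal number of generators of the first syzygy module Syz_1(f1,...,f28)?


Regular sequence => Koszul complex is the minimal free resolution.
Syz_1 minimally generated by Koszul relations f_i*e_j - f_j*e_i (i<j): mu(Syz_1) = beta_2 = C(m,2) = m(m-1)/2
m=28
28*27/2 = 378


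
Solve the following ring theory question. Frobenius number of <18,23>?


gcd(18,23)=1 => F=ab-a-b=18*23-18-23=414-41=373


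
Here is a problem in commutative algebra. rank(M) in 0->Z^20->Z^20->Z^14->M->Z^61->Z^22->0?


Alt sum=0:
(-1)^0*20 + (-1)^1*20 + (-1)^2*14 + (-1)^3*? + (-1)^4*61 + (-1)^5*22=0
rank(M)=53


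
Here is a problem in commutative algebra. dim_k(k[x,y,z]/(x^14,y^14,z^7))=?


Basis: x^iy^jz^k, i<14,j<14,k<7
14*14*7=1372


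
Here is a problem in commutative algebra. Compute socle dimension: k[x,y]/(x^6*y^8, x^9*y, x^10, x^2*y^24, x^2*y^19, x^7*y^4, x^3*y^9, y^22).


Socle = ann(m) = span of standard monomials u with x*u, y*u in I (staircase corners).
Redundant generators: x^2*y^24
Minimal generators: x^10, x^9*y, x^7*y^4, x^6*y^8, x^3*y^9, x^2*y^19, y^22
Corners: xy^21, x^2y^18, x^5y^8, x^6y^7, x^8y^3, x^9
Socle dim=6


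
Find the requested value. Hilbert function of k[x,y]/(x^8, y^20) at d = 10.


k[x,y], I = (x^8, y^20), d = 10
Need i < 8 and d-i < 20.
Range: 0 <= i <= 7.
H(10) = 8


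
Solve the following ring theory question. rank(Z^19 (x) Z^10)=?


rank(M(x)N) = rank(M)*rank(N)
19*10 = 190


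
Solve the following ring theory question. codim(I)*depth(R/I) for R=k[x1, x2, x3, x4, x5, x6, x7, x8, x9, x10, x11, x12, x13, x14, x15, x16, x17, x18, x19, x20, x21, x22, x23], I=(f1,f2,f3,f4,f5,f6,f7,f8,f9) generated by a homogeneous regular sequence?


codim=9, depth=dim(R/I)=23-9=14
Product=9*14=126


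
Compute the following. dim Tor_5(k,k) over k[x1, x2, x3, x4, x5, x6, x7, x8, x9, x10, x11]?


Koszul: C(n,i)=C(11,5)=462


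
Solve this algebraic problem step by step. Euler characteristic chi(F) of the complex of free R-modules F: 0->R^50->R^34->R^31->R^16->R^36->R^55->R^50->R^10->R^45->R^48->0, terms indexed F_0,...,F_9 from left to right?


chi = sum (-1)^i * rank:
(-1)^0*50=50
(-1)^1*34=-34
(-1)^2*31=31
(-1)^3*16=-16
(-1)^4*36=36
(-1)^5*55=-55
(-1)^6*50=50
(-1)^7*10=-10
(-1)^8*45=45
(-1)^9*48=-48
chi=49


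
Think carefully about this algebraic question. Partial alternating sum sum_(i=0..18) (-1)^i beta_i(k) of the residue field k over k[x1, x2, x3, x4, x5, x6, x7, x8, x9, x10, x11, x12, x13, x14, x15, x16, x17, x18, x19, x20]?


Koszul resolution: beta_i(k)=C(n,i), n=20
sum_(i=0..p) (-1)^i C(n,i) = (-1)^p C(n-1,p)
(-1)^18*C(19,18) = (-1)^18*19 = 19


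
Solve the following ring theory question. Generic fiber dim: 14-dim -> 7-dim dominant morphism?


dim(fiber)=dim(X)-dim(Y)=14-7=7


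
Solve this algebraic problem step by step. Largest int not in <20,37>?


gcd(20,37)=1 => F=ab-a-b=20*37-20-37=740-57=683


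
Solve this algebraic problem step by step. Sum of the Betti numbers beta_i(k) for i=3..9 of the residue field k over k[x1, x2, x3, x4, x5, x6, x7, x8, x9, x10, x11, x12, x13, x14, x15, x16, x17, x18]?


Koszul resolution: beta_i(k)=C(n,i), n=18
C(18,3)=816, C(18,4)=3060, C(18,5)=8568, C(18,6)=18564, C(18,7)=31824, C(18,8)=43758, C(18,9)=48620
Sum=155210


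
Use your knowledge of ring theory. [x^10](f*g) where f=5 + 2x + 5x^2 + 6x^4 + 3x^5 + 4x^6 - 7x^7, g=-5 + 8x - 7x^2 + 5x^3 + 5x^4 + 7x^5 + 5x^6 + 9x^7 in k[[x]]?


[x^10] = sum a_i*b_j, i+j=10
  6*5=30
  3*7=21
  4*5=20
  -7*5=-35
Sum=36


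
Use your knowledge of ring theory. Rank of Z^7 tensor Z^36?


rank(M(x)N) = rank(M)*rank(N)
7*36 = 252


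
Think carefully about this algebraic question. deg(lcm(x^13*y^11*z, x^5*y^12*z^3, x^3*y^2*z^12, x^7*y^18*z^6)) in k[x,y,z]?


lcm = componentwise max:
x: max(13,5,3,7)=13
y: max(11,12,2,18)=18
z: max(1,3,12,6)=12
Total=13+18+12=43


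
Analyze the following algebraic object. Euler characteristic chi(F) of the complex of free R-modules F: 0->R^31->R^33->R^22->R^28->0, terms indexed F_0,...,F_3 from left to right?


chi = sum (-1)^i * rank:
(-1)^0*31=31
(-1)^1*33=-33
(-1)^2*22=22
(-1)^3*28=-28
chi=-8


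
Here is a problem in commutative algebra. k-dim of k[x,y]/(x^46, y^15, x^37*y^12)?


k[x,y]/I, I = (x^46, y^15, x^37*y^12)
Rect: 46x15=690. Corner: (46-37)x(15-12)=27.
dim = 690-27 = 663


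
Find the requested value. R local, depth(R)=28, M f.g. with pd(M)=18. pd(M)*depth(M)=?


pd+depth=28
depth=28-18=10
pd*depth=18*10=180


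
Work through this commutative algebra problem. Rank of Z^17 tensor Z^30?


rank(M(x)N) = rank(M)*rank(N)
17*30 = 510


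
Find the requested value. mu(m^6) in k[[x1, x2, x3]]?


C(n+d-1,d)=C(8,6)=28


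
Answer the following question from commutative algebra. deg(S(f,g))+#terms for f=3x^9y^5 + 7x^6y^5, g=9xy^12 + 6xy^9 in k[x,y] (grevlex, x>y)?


LT(f)=3x^9y^5, LT(g)=9xy^12
lcm(LM)=x^9y^12
S(f,g) (scaled by 27 to clear denominators) = 9y^7*f - 3x^8*g = -18x^9y^9 + 63x^6y^12
2 terms, deg 18.
18+2=20


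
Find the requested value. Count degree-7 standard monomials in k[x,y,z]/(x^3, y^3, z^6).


Need i<3, j<3, k<6 with i+j+k=7.
For each i, j ranges over max(0,7-i-5)..min(2,7-i):
  i=0: j in [2,2] -> 1
  i=1: j in [1,2] -> 2
  i=2: j in [0,2] -> 3
H(7) = 1+2+3 = 6


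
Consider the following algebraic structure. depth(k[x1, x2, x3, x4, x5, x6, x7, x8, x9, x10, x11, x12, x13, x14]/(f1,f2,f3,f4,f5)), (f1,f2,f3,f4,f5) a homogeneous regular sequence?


depth(R)=14
depth(R/I)=14-5=9


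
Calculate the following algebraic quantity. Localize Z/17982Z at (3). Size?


3-primary part: 17982=3^5*74
Size=3^5=243


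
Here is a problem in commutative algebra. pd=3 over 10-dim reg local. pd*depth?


pd+depth=10
depth=10-3=7
pd*depth=3*7=21


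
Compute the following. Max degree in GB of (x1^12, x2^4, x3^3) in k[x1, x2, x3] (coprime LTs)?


Pure powers, coprime LTs => already GB.
Degrees: 12, 4, 3
Max=12


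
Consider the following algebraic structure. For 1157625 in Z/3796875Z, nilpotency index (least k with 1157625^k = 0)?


1157625^k mod 3796875:
k=1: 1157625
k=2: 0
First zero at k = 2


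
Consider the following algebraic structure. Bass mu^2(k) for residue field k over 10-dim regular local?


C(n,i)=C(10,2)=45


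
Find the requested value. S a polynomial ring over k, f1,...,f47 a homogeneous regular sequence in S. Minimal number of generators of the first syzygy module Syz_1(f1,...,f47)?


Regular sequence => Koszul complex is the minimal free resolution.
Syz_1 minimally generated by Koszul relations f_i*e_j - f_j*e_i (i<j): mu(Syz_1) = beta_2 = C(m,2) = m(m-1)/2
m=47
47*46/2 = 1081


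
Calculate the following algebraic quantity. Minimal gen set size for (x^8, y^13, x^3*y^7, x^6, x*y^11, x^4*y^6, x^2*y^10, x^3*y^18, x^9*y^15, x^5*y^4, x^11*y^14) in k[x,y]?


Remove redundant (divisible by others).
x^9*y^15 redundant.
x^3*y^18 redundant.
x^8 redundant.
x^11*y^14 redundant.
Min: x^6, x^5*y^4, x^4*y^6, x^3*y^7, x^2*y^10, x*y^11, y^13
Count=7


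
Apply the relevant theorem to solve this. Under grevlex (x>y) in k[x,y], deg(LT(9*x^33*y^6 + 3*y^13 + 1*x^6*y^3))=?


LT: 9*x^33*y^6
deg_x=33, deg_y=6
Total=33+6=39


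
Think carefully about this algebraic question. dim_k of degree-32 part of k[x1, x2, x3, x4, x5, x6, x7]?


C(d+n-1,n-1)=C(38,6)=2760681


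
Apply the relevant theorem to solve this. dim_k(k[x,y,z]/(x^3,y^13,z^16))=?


Basis: x^iy^jz^k, i<3,j<13,k<16
3*13*16=624


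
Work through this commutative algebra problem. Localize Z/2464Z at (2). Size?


2-primary part: 2464=2^5*77
Size=2^5=32


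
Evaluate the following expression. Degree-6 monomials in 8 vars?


C(d+n-1,n-1)=C(13,7)=1716


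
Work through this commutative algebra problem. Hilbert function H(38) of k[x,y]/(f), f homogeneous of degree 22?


H(t)=d for t>=d-1.
d=22, t=38
H(38)=22


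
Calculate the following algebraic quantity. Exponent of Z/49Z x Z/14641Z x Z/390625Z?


Exponent = lcm of the cyclic orders; pairwise coprime => product.
7^2*11^4*5^8=49*14641*390625=280237890625


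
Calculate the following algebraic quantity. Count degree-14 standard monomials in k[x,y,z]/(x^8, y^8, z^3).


Need i<8, j<8, k<3 with i+j+k=14.
For each i, j ranges over max(0,14-i-2)..min(7,14-i):
  i=0: j in [12,7] -> 0
  i=1: j in [11,7] -> 0
  i=2: j in [10,7] -> 0
  i=3: j in [9,7] -> 0
  i=4: j in [8,7] -> 0
  i=5: j in [7,7] -> 1
  i=6: j in [6,7] -> 2
  i=7: j in [5,7] -> 3
H(14) = 0+0+0+0+0+1+2+3 = 6


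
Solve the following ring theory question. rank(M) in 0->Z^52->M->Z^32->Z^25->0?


Alt sum=0:
(-1)^0*52 + (-1)^1*? + (-1)^2*32 + (-1)^3*25=0
rank(M)=59


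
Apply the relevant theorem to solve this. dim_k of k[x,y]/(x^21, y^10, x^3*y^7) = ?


k[x,y]/I, I = (x^21, y^10, x^3*y^7)
Rect: 21x10=210. Corner: (21-3)x(10-7)=54.
dim = 210-54 = 156


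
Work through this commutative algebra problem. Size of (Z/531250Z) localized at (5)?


5-primary part: 531250=5^6*34
Size=5^6=15625


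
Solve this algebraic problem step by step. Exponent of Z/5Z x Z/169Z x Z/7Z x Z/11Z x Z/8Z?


Exponent = lcm of the cyclic orders; pairwise coprime => product.
5^1*13^2*7^1*11^1*2^3=5*169*7*11*8=520520


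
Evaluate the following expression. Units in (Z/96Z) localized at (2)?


Local ring = Z/32Z.
phi(32) = 2^4*(2-1) = 16


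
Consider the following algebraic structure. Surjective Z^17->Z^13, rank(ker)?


rank(ker) = 17-13 = 4


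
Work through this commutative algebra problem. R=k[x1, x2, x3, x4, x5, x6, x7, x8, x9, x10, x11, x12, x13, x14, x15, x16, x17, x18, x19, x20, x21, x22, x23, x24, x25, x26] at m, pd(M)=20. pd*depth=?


pd+depth=26
depth=26-20=6
pd*depth=20*6=120


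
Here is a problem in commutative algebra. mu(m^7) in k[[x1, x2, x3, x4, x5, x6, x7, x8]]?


C(n+d-1,d)=C(14,7)=3432


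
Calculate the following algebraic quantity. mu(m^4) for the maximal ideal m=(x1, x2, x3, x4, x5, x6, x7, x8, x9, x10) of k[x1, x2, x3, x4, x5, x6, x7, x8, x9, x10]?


Graded Nakayama: mu(m^d) = dim_k (m^d/m^(d+1)) = #degree-4 monomials in 10 vars
C(n+d-1,d)=C(13,4)=715


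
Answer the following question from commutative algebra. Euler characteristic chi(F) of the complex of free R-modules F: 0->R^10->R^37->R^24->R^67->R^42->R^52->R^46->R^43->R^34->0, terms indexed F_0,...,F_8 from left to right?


chi = sum (-1)^i * rank:
(-1)^0*10=10
(-1)^1*37=-37
(-1)^2*24=24
(-1)^3*67=-67
(-1)^4*42=42
(-1)^5*52=-52
(-1)^6*46=46
(-1)^7*43=-43
(-1)^8*34=34
chi=-43


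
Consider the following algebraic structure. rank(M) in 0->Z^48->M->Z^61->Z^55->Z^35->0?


Alt sum=0:
(-1)^0*48 + (-1)^1*? + (-1)^2*61 + (-1)^3*55 + (-1)^4*35=0
rank(M)=89


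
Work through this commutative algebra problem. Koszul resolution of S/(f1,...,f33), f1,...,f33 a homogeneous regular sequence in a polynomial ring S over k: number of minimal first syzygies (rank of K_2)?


Regular sequence => Koszul complex is the minimal free resolution.
Syz_1 minimally generated by Koszul relations f_i*e_j - f_j*e_i (i<j): mu(Syz_1) = beta_2 = C(m,2) = m(m-1)/2
m=33
33*32/2 = 528


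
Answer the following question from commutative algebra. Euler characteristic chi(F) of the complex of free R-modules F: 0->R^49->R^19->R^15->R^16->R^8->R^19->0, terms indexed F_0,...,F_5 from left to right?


chi = sum (-1)^i * rank:
(-1)^0*49=49
(-1)^1*19=-19
(-1)^2*15=15
(-1)^3*16=-16
(-1)^4*8=8
(-1)^5*19=-19
chi=18


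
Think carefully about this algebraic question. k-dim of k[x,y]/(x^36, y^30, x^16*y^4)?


k[x,y]/I, I = (x^36, y^30, x^16*y^4)
Rect: 36x30=1080. Corner: (36-16)x(30-4)=520.
dim = 1080-520 = 560


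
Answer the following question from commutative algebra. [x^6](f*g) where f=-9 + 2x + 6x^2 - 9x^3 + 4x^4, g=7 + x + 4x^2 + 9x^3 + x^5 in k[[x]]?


[x^6] = sum a_i*b_j, i+j=6
  2*1=2
  -9*9=-81
  4*4=16
Sum=-63


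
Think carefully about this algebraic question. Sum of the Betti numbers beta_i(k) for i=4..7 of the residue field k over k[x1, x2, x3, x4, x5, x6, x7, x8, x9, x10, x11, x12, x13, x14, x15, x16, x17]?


Koszul resolution: beta_i(k)=C(n,i), n=17
C(17,4)=2380, C(17,5)=6188, C(17,6)=12376, C(17,7)=19448
Sum=40392


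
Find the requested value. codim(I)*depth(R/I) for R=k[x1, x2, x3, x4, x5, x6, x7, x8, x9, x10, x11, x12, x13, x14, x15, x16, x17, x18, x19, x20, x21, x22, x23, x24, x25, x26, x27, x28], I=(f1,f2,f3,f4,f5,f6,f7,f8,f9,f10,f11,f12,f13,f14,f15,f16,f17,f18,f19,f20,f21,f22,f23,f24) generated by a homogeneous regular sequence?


codim=24, depth=dim(R/I)=28-24=4
Product=24*4=96


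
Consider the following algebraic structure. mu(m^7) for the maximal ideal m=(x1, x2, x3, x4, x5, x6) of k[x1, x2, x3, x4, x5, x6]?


Graded Nakayama: mu(m^d) = dim_k (m^d/m^(d+1)) = #degree-7 monomials in 6 vars
C(n+d-1,d)=C(12,7)=792


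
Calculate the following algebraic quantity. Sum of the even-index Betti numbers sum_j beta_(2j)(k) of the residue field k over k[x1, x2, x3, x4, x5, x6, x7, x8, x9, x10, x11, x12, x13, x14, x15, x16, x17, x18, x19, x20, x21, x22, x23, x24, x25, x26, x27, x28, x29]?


Koszul resolution: beta_i(k)=C(n,i), n=29
sum_even C(29,i) = 2^(n-1) = 2^28 = 268435456


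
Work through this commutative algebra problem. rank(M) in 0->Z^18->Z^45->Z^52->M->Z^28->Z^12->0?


Alt sum=0:
(-1)^0*18 + (-1)^1*45 + (-1)^2*52 + (-1)^3*? + (-1)^4*28 + (-1)^5*12=0
rank(M)=41


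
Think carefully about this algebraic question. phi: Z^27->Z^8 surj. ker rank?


rank(ker) = 27-8 = 19


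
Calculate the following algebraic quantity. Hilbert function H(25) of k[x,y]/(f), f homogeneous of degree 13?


H(t)=d for t>=d-1.
d=13, t=25
H(25)=13


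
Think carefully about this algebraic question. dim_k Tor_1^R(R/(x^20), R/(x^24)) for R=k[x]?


Tor_1(R/I,R/J)=(I cap J)/IJ=(x^24)/(x^44)
dim=44-24=min(20,24)=20


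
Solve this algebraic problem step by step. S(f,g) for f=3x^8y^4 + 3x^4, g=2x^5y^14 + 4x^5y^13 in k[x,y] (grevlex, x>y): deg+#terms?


LT(f)=3x^8y^4, LT(g)=2x^5y^14
lcm(LM)=x^8y^14
S(f,g) (scaled by 6 to clear denominators) = 2y^10*f - 3x^3*g = -12x^8y^13 + 6x^4y^10
2 terms, deg 21.
21+2=23


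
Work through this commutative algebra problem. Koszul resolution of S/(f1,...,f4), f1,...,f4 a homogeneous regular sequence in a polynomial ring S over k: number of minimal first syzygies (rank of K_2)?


Regular sequence => Koszul complex is the minimal free resolution.
Syz_1 minimally generated by Koszul relations f_i*e_j - f_j*e_i (i<j): mu(Syz_1) = beta_2 = C(m,2) = m(m-1)/2
m=4
4*3/2 = 6


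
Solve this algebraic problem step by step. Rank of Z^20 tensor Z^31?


rank(M(x)N) = rank(M)*rank(N)
20*31 = 620


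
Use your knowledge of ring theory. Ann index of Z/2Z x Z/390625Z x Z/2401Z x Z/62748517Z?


Exponent = lcm of the cyclic orders; pairwise coprime => product.
2^1*5^8*7^4*13^7=2*390625*2401*62748517=117702491653906250


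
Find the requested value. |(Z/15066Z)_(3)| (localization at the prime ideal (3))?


3-primary part: 15066=3^5*62
Size=3^5=243


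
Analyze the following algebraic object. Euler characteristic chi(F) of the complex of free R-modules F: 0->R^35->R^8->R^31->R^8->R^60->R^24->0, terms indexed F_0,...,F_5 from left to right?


chi = sum (-1)^i * rank:
(-1)^0*35=35
(-1)^1*8=-8
(-1)^2*31=31
(-1)^3*8=-8
(-1)^4*60=60
(-1)^5*24=-24
chi=86


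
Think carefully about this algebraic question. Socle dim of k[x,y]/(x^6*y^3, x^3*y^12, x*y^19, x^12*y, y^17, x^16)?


Socle = ann(m) = span of standard monomials u with x*u, y*u in I (staircase corners).
Redundant generators: x*y^19
Minimal generators: x^16, x^12*y, x^6*y^3, x^3*y^12, y^17
Corners: x^2y^16, x^5y^11, x^11y^2, x^15
Socle dim=4


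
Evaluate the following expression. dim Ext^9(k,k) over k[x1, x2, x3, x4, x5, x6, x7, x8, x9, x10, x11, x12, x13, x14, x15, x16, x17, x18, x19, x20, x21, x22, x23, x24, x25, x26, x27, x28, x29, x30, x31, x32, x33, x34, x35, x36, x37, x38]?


C(n,i)=C(38,9)=163011640


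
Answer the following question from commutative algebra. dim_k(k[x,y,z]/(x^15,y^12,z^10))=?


Basis: x^iy^jz^k, i<15,j<12,k<10
15*12*10=1800


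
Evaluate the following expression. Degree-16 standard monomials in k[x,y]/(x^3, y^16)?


k[x,y], I = (x^3, y^16), d = 16
Need i < 3 and d-i < 16.
Range: 1 <= i <= 2.
H(16) = 2


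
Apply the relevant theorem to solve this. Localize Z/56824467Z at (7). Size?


7-primary part: 56824467=7^7*69
Size=7^7=823543
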